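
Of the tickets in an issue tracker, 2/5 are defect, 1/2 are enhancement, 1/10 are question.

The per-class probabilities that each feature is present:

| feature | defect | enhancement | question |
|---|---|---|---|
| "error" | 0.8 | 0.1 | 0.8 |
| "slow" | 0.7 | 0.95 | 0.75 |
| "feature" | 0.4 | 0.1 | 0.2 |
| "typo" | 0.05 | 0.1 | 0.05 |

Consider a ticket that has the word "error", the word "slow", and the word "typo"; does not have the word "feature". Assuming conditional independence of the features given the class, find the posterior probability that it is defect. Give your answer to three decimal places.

defect: 0.4 × 0.8 × 0.7 × (1−0.4) × 0.05 = 0.00672
enhancement: 0.5 × 0.1 × 0.95 × (1−0.1) × 0.1 = 0.004275
question: 0.1 × 0.8 × 0.75 × (1−0.2) × 0.05 = 0.0024
P(defect | x) = 0.00672 / 0.013395 ≈ 0.502

0.502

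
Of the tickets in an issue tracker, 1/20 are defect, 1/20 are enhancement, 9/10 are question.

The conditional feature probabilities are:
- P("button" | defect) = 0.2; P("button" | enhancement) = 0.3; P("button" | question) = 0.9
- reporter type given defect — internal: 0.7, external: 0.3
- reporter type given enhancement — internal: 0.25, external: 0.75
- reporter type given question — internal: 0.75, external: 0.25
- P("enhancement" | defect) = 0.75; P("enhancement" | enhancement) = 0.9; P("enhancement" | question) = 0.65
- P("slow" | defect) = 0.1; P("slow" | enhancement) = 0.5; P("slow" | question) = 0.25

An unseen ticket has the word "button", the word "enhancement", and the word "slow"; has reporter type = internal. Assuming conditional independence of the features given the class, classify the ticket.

question

defect: 0.05 × 0.2 × 0.7 × 0.75 × 0.1 = 0.000525
enhancement: 0.05 × 0.3 × 0.25 × 0.9 × 0.5 = 0.0016875
question: 0.9 × 0.9 × 0.75 × 0.65 × 0.25 = 0.09871875
Highest score → question.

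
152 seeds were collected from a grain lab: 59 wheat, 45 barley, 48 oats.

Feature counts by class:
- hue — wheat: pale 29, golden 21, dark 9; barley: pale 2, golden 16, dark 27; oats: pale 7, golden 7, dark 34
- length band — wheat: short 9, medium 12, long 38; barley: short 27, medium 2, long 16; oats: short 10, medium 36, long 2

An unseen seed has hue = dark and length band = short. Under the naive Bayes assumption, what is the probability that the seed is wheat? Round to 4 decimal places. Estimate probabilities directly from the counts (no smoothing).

wheat: (59/152) × (9/59) × (9/59) ≈ 0.00903211
barley: (45/152) × (27/45) × (27/45) ≈ 0.106579
oats: (48/152) × (34/48) × (10/48) ≈ 0.0466009
P(wheat | x) = 0.00903211 / 0.16221201 ≈ 0.0557

0.0557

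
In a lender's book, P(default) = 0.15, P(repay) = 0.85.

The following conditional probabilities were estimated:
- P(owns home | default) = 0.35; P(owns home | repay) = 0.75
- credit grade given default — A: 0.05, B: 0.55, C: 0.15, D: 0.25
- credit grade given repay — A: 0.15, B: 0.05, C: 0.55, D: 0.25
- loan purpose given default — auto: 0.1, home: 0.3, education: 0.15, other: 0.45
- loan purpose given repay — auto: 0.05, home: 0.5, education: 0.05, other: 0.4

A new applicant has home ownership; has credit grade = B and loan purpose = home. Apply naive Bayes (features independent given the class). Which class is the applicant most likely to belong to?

default: 0.15 × 0.35 × 0.55 × 0.3 = 0.0086625
repay: 0.85 × 0.75 × 0.05 × 0.5 = 0.0159375
Highest score → repay.

repay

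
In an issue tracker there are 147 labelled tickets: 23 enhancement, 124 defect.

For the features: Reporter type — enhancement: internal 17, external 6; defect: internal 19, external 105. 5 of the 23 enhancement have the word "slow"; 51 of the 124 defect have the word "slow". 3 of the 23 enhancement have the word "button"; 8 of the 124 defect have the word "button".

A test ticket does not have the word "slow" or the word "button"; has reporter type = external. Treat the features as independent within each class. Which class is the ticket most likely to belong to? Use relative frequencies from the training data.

enhancement: (23/147) × (6/23) × (18/23) × (20/23) ≈ 0.0277767
defect: (124/147) × (105/124) × (73/124) × (116/124) ≈ 0.393377
Highest score → defect.

defect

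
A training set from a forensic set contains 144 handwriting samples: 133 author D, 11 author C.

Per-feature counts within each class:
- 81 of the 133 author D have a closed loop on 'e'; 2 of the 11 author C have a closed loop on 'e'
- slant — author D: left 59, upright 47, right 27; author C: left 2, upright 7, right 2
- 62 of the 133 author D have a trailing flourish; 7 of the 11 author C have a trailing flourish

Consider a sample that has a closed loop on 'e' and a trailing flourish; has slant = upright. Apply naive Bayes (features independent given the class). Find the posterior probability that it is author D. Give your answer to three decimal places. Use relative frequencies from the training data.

author D: (133/144) × (81/133) × (47/133) × (62/133) ≈ 0.0926635
author C: (11/144) × (2/11) × (7/11) × (7/11) ≈ 0.00562443
P(author D | x) = 0.0926635 / 0.09828793 ≈ 0.943

0.943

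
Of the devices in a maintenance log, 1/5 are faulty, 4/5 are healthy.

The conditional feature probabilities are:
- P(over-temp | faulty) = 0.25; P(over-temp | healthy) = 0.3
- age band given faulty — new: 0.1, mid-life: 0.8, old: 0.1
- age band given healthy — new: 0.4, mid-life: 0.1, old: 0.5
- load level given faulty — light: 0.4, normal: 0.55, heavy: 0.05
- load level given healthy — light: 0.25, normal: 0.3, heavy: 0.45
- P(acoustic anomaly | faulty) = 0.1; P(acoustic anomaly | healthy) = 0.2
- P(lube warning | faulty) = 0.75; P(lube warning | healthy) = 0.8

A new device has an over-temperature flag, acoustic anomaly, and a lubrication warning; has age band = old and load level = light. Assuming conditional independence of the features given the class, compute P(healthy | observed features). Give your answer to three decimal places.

0.970

faulty: 0.2 × 0.25 × 0.1 × 0.4 × 0.1 × 0.75 = 0.00015
healthy: 0.8 × 0.3 × 0.5 × 0.25 × 0.2 × 0.8 = 0.0048
P(healthy | x) = 0.0048 / 0.00495 ≈ 0.970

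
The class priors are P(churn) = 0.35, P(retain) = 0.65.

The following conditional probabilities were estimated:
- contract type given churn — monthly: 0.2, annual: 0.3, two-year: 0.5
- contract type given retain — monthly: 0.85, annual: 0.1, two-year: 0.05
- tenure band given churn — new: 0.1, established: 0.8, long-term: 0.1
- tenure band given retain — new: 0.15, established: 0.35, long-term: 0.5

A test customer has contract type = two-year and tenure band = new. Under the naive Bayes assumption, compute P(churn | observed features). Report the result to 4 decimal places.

churn: 0.35 × 0.5 × 0.1 = 0.0175
retain: 0.65 × 0.05 × 0.15 = 0.004875
P(churn | x) = 0.0175 / 0.022375 ≈ 0.7821

0.7821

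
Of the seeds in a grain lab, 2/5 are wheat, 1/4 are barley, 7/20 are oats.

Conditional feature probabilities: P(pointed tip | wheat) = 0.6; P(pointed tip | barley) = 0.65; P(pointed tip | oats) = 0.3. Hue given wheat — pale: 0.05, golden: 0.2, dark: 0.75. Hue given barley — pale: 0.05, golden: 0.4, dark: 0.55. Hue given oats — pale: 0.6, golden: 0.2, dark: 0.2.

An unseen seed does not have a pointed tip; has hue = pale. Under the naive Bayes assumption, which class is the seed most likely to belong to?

wheat: 0.4 × (1−0.6) × 0.05 = 0.008
barley: 0.25 × (1−0.65) × 0.05 = 0.004375
oats: 0.35 × (1−0.3) × 0.6 = 0.147
Highest score → oats.

oats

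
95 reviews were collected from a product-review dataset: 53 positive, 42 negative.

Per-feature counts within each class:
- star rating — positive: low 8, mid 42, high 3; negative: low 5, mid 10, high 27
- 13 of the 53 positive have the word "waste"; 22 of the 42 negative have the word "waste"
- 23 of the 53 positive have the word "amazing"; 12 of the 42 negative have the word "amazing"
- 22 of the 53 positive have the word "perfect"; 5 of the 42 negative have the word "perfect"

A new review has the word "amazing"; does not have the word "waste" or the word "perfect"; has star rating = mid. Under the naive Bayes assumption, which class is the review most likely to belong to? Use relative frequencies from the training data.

positive: (53/95) × (42/53) × (40/53) × (23/53) × (31/53) ≈ 0.084693
negative: (42/95) × (10/42) × (20/42) × (12/42) × (37/42) ≈ 0.0126166
Highest score → positive.

positive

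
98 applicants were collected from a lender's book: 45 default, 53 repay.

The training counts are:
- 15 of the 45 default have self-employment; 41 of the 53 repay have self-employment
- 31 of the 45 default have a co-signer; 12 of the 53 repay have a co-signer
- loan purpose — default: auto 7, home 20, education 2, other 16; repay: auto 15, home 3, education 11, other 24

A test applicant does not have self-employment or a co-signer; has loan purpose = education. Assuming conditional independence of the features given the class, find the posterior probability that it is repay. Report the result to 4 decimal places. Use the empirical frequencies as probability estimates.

0.8228

default: (45/98) × (30/45) × (14/45) × (2/45) ≈ 0.0042328
repay: (53/98) × (12/53) × (41/53) × (11/53) ≈ 0.0196598
P(repay | x) = 0.0196598 / 0.0238926 ≈ 0.8228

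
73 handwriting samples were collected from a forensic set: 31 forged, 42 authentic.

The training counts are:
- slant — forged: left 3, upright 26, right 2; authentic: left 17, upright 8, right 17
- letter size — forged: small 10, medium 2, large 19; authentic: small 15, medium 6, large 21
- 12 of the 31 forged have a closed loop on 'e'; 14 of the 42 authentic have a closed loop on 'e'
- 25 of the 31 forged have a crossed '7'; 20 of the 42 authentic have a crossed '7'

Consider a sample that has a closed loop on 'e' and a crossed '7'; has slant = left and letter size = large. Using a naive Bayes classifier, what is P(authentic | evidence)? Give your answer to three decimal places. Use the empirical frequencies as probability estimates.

forged: (31/73) × (3/31) × (19/31) × (12/31) × (25/31) ≈ 0.007863
authentic: (42/73) × (17/42) × (21/42) × (14/42) × (20/42) ≈ 0.0184823
P(authentic | x) = 0.0184823 / 0.0263453 ≈ 0.702

0.702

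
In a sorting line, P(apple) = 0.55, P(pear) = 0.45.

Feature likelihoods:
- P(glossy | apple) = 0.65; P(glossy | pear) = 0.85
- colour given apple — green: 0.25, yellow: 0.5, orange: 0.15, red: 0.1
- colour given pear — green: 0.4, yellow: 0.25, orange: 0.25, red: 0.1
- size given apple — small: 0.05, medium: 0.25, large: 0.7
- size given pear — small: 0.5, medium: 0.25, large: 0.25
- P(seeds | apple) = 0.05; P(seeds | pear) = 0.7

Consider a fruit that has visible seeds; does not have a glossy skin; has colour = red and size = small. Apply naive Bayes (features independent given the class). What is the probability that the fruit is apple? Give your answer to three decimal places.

0.020

apple: 0.55 × (1−0.65) × 0.1 × 0.05 × 0.05 = 0.000048125
pear: 0.45 × (1−0.85) × 0.1 × 0.5 × 0.7 = 0.0023625
P(apple | x) = 0.000048125 / 0.002410625 ≈ 0.020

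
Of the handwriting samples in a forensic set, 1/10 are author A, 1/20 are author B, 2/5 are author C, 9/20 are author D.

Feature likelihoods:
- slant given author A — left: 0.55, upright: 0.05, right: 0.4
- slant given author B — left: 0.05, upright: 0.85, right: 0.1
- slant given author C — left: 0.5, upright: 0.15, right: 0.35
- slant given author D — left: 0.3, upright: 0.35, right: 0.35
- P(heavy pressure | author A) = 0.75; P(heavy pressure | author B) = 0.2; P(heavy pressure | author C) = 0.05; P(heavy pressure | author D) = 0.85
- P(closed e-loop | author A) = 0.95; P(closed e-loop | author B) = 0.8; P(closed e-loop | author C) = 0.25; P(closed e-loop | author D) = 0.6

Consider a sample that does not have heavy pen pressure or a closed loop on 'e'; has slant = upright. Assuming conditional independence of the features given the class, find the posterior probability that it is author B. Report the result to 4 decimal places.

0.1151

author A: 0.1 × 0.05 × (1−0.75) × (1−0.95) = 0.0000625
author B: 0.05 × 0.85 × (1−0.2) × (1−0.8) = 0.0068
author C: 0.4 × 0.15 × (1−0.05) × (1−0.25) = 0.04275
author D: 0.45 × 0.35 × (1−0.85) × (1−0.6) = 0.00945
P(author B | x) = 0.0068 / 0.0590625 ≈ 0.1151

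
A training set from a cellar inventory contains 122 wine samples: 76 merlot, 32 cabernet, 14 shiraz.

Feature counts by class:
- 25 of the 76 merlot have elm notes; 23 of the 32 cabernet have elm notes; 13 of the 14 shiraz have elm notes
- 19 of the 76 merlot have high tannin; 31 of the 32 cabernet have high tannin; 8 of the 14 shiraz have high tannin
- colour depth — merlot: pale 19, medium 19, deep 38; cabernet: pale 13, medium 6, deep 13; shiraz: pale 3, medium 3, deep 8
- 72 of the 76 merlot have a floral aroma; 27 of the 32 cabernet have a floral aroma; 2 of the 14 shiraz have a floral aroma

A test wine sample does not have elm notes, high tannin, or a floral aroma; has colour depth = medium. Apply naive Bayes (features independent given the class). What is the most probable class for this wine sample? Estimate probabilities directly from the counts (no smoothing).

merlot: (76/122) × (51/76) × (57/76) × (19/76) × (4/76) ≈ 0.00412532
cabernet: (32/122) × (9/32) × (1/32) × (6/32) × (5/32) ≈ 0.0000675389
shiraz: (14/122) × (1/14) × (6/14) × (3/14) × (12/14) ≈ 0.000645223
Highest score → merlot.

merlot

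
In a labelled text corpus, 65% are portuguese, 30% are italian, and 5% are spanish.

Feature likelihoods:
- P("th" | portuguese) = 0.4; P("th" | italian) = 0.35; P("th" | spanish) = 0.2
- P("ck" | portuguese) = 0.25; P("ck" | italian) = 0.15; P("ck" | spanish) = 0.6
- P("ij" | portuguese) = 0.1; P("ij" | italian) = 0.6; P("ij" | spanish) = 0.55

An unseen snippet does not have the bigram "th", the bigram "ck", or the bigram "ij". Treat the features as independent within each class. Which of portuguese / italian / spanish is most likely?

portuguese: 0.65 × (1−0.4) × (1−0.25) × (1−0.1) = 0.26325
italian: 0.3 × (1−0.35) × (1−0.15) × (1−0.6) = 0.0663
spanish: 0.05 × (1−0.2) × (1−0.6) × (1−0.55) = 0.0072
Highest score → portuguese.

portuguese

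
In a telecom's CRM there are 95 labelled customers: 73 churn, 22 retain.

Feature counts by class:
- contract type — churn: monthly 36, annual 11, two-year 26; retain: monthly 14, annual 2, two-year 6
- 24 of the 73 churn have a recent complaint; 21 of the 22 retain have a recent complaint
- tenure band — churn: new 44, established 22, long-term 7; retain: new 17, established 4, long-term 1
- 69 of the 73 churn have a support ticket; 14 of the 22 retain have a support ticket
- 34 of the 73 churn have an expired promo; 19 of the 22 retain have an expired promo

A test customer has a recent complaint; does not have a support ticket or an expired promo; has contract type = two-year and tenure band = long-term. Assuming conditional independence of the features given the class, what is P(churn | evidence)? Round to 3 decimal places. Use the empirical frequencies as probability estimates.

0.650

churn: (73/95) × (26/73) × (24/73) × (7/73) × (4/73) × (39/73) ≈ 0.000252576
retain: (22/95) × (6/22) × (21/22) × (1/22) × (8/22) × (3/22) ≈ 0.000135884
P(churn | x) = 0.000252576 / 0.00038846 ≈ 0.650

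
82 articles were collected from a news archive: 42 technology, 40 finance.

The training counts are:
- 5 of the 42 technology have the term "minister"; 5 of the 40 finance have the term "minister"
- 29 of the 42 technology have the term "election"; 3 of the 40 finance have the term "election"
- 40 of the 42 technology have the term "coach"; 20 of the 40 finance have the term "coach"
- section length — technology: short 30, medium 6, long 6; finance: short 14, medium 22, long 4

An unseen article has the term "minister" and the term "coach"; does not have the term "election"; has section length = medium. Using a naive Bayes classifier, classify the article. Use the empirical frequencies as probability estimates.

technology: (42/82) × (5/42) × (13/42) × (40/42) × (6/42) ≈ 0.00256781
finance: (40/82) × (5/40) × (37/40) × (20/40) × (22/40) ≈ 0.0155107
Highest score → finance.

finance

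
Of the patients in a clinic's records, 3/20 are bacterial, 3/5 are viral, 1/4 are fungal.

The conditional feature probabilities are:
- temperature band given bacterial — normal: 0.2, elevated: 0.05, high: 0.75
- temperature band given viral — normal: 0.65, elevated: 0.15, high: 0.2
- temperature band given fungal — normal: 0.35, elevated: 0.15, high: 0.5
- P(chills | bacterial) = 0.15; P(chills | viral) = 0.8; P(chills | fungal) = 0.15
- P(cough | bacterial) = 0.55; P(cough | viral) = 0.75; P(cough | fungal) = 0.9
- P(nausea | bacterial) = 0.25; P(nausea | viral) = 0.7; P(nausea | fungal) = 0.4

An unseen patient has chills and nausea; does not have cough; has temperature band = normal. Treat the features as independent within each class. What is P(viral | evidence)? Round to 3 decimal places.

bacterial: 0.15 × 0.2 × 0.15 × (1−0.55) × 0.25 = 0.00050625
viral: 0.6 × 0.65 × 0.8 × (1−0.75) × 0.7 = 0.0546
fungal: 0.25 × 0.35 × 0.15 × (1−0.9) × 0.4 = 0.000525
P(viral | x) = 0.0546 / 0.05563125 ≈ 0.981

0.981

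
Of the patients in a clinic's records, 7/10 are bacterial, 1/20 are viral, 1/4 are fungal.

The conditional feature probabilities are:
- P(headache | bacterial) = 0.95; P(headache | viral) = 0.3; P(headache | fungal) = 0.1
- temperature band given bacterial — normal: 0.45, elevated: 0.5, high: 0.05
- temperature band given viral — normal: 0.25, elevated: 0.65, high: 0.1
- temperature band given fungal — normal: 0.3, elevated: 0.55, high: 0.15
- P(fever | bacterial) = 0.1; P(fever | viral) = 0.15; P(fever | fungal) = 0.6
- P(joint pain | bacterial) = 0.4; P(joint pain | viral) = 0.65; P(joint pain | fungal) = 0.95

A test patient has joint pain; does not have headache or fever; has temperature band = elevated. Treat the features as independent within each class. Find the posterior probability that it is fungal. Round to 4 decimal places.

bacterial: 0.7 × (1−0.95) × 0.5 × (1−0.1) × 0.4 = 0.0063
viral: 0.05 × (1−0.3) × 0.65 × (1−0.15) × 0.65 = 0.012569375
fungal: 0.25 × (1−0.1) × 0.55 × (1−0.6) × 0.95 = 0.047025
P(fungal | x) = 0.047025 / 0.065894375 ≈ 0.7136

0.7136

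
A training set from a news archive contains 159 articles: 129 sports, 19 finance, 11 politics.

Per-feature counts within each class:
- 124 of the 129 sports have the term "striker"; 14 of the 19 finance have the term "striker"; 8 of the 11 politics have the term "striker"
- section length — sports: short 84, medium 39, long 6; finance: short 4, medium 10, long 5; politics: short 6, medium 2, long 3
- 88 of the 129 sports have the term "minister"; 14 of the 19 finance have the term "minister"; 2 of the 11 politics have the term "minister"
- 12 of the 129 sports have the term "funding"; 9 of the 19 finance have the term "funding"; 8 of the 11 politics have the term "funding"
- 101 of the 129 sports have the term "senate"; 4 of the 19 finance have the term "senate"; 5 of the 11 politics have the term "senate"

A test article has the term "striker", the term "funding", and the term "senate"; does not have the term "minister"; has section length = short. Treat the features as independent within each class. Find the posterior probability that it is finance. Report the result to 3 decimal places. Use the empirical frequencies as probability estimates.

sports: (129/159) × (124/129) × (84/129) × (41/129) × (12/129) × (101/129) ≈ 0.0117552
finance: (19/159) × (14/19) × (4/19) × (5/19) × (9/19) × (4/19) ≈ 0.000486462
politics: (11/159) × (8/11) × (6/11) × (9/11) × (8/11) × (5/11) ≈ 0.00742294
P(finance | x) = 0.000486462 / 0.019664602 ≈ 0.025

0.025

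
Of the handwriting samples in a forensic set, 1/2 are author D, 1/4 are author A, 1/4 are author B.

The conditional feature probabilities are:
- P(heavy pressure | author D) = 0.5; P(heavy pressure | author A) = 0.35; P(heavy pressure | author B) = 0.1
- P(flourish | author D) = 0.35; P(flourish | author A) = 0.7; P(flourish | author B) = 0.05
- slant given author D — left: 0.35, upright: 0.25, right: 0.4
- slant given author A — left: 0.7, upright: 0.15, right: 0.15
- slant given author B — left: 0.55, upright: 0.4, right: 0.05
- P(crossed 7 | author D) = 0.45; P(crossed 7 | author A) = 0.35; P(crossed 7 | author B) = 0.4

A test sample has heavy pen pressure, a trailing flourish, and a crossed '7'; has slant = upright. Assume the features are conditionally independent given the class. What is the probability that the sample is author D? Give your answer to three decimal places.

0.742

author D: 0.5 × 0.5 × 0.35 × 0.25 × 0.45 = 0.00984375
author A: 0.25 × 0.35 × 0.7 × 0.15 × 0.35 = 0.003215625
author B: 0.25 × 0.1 × 0.05 × 0.4 × 0.4 = 0.0002
P(author D | x) = 0.00984375 / 0.013259375 ≈ 0.742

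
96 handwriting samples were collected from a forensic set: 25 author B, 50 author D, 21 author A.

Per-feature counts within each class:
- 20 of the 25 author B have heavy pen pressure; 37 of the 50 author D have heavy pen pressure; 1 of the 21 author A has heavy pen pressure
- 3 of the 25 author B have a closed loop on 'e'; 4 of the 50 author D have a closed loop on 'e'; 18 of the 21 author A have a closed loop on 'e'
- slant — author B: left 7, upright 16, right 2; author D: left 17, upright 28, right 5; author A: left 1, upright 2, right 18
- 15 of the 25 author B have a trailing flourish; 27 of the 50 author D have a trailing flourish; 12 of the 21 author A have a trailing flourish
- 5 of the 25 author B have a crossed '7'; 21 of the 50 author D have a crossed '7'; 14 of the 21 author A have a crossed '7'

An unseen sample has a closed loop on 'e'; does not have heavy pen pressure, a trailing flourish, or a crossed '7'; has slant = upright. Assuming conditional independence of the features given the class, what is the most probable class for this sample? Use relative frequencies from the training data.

author A

author B: (25/96) × (5/25) × (3/25) × (16/25) × (10/25) × (20/25) = 0.00128
author D: (50/96) × (13/50) × (4/50) × (28/50) × (23/50) × (29/50) ≈ 0.00161859
author A: (21/96) × (20/21) × (18/21) × (2/21) × (9/21) × (7/21) ≈ 0.00242954
Highest score → author A.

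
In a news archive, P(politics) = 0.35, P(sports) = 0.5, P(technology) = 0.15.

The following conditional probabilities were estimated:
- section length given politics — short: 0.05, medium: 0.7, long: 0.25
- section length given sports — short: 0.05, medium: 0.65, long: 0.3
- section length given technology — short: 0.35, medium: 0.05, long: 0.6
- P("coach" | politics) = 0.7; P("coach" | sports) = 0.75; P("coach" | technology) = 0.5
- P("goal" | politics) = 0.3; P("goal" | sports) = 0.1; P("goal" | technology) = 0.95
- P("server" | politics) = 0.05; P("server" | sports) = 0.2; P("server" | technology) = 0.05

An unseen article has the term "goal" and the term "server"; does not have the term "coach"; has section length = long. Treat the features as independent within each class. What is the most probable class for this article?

technology

politics: 0.35 × 0.25 × (1−0.7) × 0.3 × 0.05 = 0.00039375
sports: 0.5 × 0.3 × (1−0.75) × 0.1 × 0.2 = 0.00075
technology: 0.15 × 0.6 × (1−0.5) × 0.95 × 0.05 = 0.0021375
Highest score → technology.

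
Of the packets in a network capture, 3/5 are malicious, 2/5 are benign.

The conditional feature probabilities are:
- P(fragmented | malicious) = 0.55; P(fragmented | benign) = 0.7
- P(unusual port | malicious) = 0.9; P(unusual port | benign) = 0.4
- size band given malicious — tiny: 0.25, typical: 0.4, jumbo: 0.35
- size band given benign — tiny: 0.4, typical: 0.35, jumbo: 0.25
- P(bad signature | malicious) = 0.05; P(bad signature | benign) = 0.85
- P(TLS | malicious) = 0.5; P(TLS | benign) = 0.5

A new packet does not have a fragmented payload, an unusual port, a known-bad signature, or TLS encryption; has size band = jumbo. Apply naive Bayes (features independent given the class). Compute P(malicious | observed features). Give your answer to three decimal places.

0.769

malicious: 0.6 × (1−0.55) × (1−0.9) × 0.35 × (1−0.05) × (1−0.5) = 0.00448875
benign: 0.4 × (1−0.7) × (1−0.4) × 0.25 × (1−0.85) × (1−0.5) = 0.00135
P(malicious | x) = 0.00448875 / 0.00583875 ≈ 0.769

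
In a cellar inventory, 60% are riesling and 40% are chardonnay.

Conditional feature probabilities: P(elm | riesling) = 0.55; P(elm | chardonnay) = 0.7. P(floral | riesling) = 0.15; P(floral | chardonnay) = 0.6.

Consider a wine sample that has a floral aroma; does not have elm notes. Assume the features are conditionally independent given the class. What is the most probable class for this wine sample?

chardonnay

riesling: 0.6 × (1−0.55) × 0.15 = 0.0405
chardonnay: 0.4 × (1−0.7) × 0.6 = 0.072
Highest score → chardonnay.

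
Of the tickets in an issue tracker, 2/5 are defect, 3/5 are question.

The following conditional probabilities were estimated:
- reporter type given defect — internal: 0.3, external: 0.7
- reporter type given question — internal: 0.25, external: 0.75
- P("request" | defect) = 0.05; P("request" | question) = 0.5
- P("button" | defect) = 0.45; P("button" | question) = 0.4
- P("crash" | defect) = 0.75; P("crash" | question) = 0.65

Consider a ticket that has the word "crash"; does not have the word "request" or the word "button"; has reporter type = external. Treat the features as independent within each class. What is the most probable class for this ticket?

defect

defect: 0.4 × 0.7 × (1−0.05) × (1−0.45) × 0.75 = 0.109725
question: 0.6 × 0.75 × (1−0.5) × (1−0.4) × 0.65 = 0.08775
Highest score → defect.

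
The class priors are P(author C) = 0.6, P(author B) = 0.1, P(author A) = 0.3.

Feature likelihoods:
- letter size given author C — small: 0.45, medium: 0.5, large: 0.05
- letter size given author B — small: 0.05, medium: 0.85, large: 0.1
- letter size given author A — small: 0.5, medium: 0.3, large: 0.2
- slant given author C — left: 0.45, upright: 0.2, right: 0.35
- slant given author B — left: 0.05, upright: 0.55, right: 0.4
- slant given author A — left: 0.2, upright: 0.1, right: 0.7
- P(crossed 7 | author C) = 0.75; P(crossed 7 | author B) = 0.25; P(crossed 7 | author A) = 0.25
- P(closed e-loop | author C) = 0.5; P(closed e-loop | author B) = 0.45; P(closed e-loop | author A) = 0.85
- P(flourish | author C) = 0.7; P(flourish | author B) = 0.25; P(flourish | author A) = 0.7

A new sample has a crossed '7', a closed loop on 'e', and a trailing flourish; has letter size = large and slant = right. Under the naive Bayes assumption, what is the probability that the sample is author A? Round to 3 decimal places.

0.685

author C: 0.6 × 0.05 × 0.35 × 0.75 × 0.5 × 0.7 = 0.00275625
author B: 0.1 × 0.1 × 0.4 × 0.25 × 0.45 × 0.25 = 0.0001125
author A: 0.3 × 0.2 × 0.7 × 0.25 × 0.85 × 0.7 = 0.0062475
P(author A | x) = 0.0062475 / 0.00911625 ≈ 0.685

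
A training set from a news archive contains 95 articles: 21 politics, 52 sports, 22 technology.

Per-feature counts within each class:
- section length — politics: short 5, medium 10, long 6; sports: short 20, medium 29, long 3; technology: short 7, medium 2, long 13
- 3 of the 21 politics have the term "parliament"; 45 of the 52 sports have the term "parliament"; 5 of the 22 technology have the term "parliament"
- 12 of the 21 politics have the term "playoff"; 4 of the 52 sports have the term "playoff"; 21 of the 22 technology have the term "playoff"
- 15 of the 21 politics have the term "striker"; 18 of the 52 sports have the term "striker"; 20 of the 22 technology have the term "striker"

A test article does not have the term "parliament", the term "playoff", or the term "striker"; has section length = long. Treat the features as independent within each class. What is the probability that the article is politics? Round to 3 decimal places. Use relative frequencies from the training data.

0.688

politics: (21/95) × (6/21) × (18/21) × (9/21) × (6/21) ≈ 0.00662882
sports: (52/95) × (3/52) × (7/52) × (48/52) × (34/52) ≈ 0.0025657
technology: (22/95) × (13/22) × (17/22) × (1/22) × (2/22) ≈ 0.000436949
P(politics | x) = 0.00662882 / 0.009631469 ≈ 0.688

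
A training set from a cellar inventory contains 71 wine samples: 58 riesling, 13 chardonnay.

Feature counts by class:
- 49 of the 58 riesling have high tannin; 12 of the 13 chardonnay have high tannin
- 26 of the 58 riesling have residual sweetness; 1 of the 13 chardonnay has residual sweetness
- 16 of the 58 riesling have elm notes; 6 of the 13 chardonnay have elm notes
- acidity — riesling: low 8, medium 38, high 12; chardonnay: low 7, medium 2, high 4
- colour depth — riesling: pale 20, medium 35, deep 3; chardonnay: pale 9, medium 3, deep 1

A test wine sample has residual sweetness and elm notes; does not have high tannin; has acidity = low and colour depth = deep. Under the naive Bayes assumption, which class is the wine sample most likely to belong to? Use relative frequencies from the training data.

riesling

riesling: (58/71) × (9/58) × (26/58) × (16/58) × (8/58) × (3/58) ≈ 0.000111835
chardonnay: (13/71) × (1/13) × (1/13) × (6/13) × (7/13) × (1/13) ≈ 0.0000207118
Highest score → riesling.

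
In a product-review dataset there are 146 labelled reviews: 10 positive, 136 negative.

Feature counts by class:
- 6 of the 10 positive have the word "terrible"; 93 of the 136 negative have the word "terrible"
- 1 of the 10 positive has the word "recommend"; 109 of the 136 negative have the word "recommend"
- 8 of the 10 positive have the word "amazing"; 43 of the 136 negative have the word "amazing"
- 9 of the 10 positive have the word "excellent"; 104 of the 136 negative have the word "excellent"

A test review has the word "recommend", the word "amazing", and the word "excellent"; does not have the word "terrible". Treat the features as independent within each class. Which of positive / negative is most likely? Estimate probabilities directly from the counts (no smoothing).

negative

positive: (10/146) × (4/10) × (1/10) × (8/10) × (9/10) ≈ 0.0019726
negative: (136/146) × (43/136) × (109/136) × (43/136) × (104/136) ≈ 0.0570725
Highest score → negative.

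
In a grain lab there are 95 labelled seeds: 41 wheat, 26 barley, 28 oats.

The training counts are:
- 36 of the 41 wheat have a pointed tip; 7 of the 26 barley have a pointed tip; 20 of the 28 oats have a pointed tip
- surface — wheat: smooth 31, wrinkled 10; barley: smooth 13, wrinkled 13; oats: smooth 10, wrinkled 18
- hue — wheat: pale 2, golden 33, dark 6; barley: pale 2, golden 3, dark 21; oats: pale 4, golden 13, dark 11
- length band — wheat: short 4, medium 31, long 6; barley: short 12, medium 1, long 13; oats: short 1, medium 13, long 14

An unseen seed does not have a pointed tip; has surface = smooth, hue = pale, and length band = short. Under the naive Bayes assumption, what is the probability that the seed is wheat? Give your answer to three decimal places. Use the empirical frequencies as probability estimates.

wheat: (41/95) × (5/41) × (31/41) × (2/41) × (4/41) ≈ 0.000189385
barley: (26/95) × (19/26) × (13/26) × (2/26) × (12/26) ≈ 0.0035503
oats: (28/95) × (8/28) × (10/28) × (4/28) × (1/28) ≈ 0.000153445
P(wheat | x) = 0.000189385 / 0.00389313 ≈ 0.049

0.049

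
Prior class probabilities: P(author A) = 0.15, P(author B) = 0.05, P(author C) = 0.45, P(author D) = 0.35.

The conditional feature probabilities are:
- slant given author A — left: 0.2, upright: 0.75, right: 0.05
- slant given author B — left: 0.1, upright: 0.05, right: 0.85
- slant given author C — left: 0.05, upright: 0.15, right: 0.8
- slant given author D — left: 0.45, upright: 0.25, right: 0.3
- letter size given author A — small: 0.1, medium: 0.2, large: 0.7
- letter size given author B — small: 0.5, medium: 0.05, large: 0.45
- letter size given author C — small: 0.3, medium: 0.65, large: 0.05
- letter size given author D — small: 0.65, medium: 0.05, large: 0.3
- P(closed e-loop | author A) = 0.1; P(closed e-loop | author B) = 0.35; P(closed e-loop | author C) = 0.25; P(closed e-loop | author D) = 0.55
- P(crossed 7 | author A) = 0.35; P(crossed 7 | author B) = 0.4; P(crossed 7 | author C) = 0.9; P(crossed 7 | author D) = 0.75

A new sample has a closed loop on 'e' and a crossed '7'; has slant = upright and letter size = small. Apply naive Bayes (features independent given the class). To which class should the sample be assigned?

author A: 0.15 × 0.75 × 0.1 × 0.1 × 0.35 = 0.00039375
author B: 0.05 × 0.05 × 0.5 × 0.35 × 0.4 = 0.000175
author C: 0.45 × 0.15 × 0.3 × 0.25 × 0.9 = 0.00455625
author D: 0.35 × 0.25 × 0.65 × 0.55 × 0.75 = 0.0234609375
Highest score → author D.

author D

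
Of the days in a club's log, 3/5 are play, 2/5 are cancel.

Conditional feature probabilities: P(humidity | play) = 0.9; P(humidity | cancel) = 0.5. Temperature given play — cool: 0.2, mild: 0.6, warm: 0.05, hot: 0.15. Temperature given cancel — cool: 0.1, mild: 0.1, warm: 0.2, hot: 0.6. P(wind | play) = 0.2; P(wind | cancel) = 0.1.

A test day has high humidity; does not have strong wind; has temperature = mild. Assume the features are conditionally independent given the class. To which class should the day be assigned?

play

play: 0.6 × 0.9 × 0.6 × (1−0.2) = 0.2592
cancel: 0.4 × 0.5 × 0.1 × (1−0.1) = 0.018
Highest score → play.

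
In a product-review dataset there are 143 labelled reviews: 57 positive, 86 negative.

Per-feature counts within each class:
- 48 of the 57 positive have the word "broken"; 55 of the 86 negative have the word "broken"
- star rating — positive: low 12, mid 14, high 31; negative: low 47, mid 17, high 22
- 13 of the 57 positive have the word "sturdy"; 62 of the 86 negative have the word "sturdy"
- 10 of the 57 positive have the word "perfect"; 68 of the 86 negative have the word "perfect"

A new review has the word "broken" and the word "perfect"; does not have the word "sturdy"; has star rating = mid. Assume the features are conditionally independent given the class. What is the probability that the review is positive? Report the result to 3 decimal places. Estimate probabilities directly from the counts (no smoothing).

positive: (57/143) × (48/57) × (14/57) × (44/57) × (10/57) ≈ 0.0111651
negative: (86/143) × (55/86) × (17/86) × (24/86) × (68/86) ≈ 0.0167765
P(positive | x) = 0.0111651 / 0.0279416 ≈ 0.400

0.400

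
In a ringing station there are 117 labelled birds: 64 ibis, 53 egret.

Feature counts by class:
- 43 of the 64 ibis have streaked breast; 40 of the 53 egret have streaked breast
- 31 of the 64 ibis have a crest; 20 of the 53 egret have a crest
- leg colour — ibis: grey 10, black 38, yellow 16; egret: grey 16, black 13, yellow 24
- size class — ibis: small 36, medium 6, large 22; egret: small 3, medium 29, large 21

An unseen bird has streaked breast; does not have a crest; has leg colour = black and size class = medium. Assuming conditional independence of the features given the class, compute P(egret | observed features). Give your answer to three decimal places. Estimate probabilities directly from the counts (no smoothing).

ibis: (64/117) × (43/64) × (33/64) × (38/64) × (6/64) ≈ 0.0105485
egret: (53/117) × (40/53) × (33/53) × (13/53) × (29/53) ≈ 0.0285694
P(egret | x) = 0.0285694 / 0.0391179 ≈ 0.730

0.730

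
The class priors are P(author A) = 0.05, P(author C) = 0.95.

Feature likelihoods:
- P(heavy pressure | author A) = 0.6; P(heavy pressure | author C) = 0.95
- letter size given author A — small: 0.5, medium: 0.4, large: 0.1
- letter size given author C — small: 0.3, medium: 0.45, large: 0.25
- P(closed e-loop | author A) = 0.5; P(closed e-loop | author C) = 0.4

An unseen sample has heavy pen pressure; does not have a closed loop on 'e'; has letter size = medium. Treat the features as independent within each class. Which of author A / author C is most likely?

author A: 0.05 × 0.6 × 0.4 × (1−0.5) = 0.006
author C: 0.95 × 0.95 × 0.45 × (1−0.4) = 0.243675
Highest score → author C.

author C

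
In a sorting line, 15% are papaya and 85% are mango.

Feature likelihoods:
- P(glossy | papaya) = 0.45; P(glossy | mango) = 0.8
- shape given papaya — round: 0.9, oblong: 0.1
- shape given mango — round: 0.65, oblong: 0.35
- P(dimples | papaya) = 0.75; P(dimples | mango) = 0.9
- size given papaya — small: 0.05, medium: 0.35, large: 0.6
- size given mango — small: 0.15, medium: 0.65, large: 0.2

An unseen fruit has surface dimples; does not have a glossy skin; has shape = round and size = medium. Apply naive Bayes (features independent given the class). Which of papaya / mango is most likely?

papaya: 0.15 × (1−0.45) × 0.9 × 0.75 × 0.35 = 0.019490625
mango: 0.85 × (1−0.8) × 0.65 × 0.9 × 0.65 = 0.0646425
Highest score → mango.

mango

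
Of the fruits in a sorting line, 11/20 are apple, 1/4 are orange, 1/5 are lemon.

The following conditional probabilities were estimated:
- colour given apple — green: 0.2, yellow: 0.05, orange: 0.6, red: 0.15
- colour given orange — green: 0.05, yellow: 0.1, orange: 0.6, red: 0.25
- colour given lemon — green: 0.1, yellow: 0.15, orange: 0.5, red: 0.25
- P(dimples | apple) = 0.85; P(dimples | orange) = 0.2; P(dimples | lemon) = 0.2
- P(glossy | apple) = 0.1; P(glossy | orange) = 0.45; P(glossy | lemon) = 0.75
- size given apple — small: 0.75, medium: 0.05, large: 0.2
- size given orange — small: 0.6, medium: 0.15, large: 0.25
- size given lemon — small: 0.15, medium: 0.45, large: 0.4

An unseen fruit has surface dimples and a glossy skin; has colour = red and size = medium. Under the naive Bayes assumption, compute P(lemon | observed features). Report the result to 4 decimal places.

0.7386

apple: 0.55 × 0.15 × 0.85 × 0.1 × 0.05 = 0.000350625
orange: 0.25 × 0.25 × 0.2 × 0.45 × 0.15 = 0.00084375
lemon: 0.2 × 0.25 × 0.2 × 0.75 × 0.45 = 0.003375
P(lemon | x) = 0.003375 / 0.004569375 ≈ 0.7386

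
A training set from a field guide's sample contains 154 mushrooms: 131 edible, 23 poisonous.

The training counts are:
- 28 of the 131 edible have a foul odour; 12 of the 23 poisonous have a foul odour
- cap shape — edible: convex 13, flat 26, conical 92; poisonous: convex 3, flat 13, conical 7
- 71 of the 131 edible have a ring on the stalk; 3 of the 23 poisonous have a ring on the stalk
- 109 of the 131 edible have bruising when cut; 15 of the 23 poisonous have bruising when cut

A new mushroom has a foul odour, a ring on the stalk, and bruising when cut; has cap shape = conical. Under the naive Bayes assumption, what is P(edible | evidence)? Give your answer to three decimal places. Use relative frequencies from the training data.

edible: (131/154) × (28/131) × (92/131) × (71/131) × (109/131) ≈ 0.0575832
poisonous: (23/154) × (12/23) × (7/23) × (3/23) × (15/23) ≈ 0.00201738
P(edible | x) = 0.0575832 / 0.05960058 ≈ 0.966

0.966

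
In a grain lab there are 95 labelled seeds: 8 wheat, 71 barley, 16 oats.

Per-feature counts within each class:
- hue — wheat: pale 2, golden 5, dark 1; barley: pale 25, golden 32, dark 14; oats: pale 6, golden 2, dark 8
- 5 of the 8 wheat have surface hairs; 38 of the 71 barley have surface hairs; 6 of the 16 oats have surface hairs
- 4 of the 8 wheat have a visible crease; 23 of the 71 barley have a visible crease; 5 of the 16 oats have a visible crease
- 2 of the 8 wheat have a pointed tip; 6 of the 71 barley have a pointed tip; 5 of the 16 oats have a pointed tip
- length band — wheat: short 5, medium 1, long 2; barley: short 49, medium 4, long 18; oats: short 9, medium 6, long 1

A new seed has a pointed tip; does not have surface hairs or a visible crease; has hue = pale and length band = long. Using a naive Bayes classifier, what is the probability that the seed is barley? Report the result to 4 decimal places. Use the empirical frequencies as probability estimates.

wheat: (8/95) × (2/8) × (3/8) × (4/8) × (2/8) × (2/8) ≈ 0.000246711
barley: (71/95) × (25/71) × (33/71) × (48/71) × (6/71) × (18/71) ≈ 0.00177158
oats: (16/95) × (6/16) × (10/16) × (11/16) × (5/16) × (1/16) ≈ 0.000530042
P(barley | x) = 0.00177158 / 0.002548333 ≈ 0.6952

0.6952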